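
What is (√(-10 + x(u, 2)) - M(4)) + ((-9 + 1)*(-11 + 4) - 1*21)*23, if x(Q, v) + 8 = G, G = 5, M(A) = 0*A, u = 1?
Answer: 805 + I*√13 ≈ 805.0 + 3.6056*I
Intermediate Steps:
M(A) = 0
x(Q, v) = -3 (x(Q, v) = -8 + 5 = -3)
(√(-10 + x(u, 2)) - M(4)) + ((-9 + 1)*(-11 + 4) - 1*21)*23 = (√(-10 - 3) - 1*0) + ((-9 + 1)*(-11 + 4) - 1*21)*23 = (√(-13) + 0) + (-8*(-7) - 21)*23 = (I*√13 + 0) + (56 - 21)*23 = I*√13 + 35*23 = I*√13 + 805 = 805 + I*√13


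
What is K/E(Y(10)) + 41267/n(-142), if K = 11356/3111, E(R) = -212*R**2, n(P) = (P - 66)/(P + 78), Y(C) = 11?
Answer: 193720336201/15256527 ≈ 12698.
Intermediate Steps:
n(P) = (-66 + P)/(78 + P)
K = 668/183 (K = 11356*(1/3111) = 668/183 ≈ 3.6503)
K/E(Y(10)) + 41267/n(-142) = 668/(183*((-212*11**2))) + 41267/(((-66 - 142)/(78 - 142))) = 668/(183*((-212*121))) + 41267/((-208/(-64))) = (668/183)/(-25652) + 41267/((-1/64*(-208))) = (668/183)*(-1/25652) + 41267/(13/4) = -167/1173579 + 41267*(4/13) = -167/1173579 + 165068/13 = 193720336201/15256527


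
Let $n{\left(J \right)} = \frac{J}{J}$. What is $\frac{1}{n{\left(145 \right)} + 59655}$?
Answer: $\frac{1}{59656} \approx 1.6763 \cdot 10^{-5}$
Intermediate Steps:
$n{\left(J \right)} = 1$
$\frac{1}{n{\left(145 \right)} + 59655} = \frac{1}{1 + 59655} = \frac{1}{59656}$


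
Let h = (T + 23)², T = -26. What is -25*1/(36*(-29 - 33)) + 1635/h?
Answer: 405505/2232 ≈ 181.68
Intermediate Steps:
h = 9 (h = (-26 + 23)² = (-3)² = 9)
-25*1/(36*(-29 - 33)) + 1635/h = -25*1/(36*(-29 - 33)) + 1635/9 = -25/(36*(-62)) + 1635*(⅑) = -25/(-2232) + 545/3 = -25*(-1/2232) + 545/3 = 25/2232 + 545/3 = 405505/2232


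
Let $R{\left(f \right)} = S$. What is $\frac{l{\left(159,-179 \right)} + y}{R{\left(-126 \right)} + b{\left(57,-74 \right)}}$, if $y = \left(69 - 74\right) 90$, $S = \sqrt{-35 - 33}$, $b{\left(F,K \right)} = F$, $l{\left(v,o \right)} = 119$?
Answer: $- \frac{18867}{3317} + \frac{662 i \sqrt{17}}{3317} \approx -5.688 + 0.82288 i$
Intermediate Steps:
$S = 2 i \sqrt{17}$ ($S = \sqrt{-68} = 2 i \sqrt{17} \approx 8.2462 i$)
$R{\left(f \right)} = 2 i \sqrt{17}$
$y = -450$ ($y = \left(-5\right) 90 = -450$)
$\frac{l{\left(159,-179 \right)} + y}{R{\left(-126 \right)} + b{\left(57,-74 \right)}} = \frac{119 - 450}{2 i \sqrt{17} + 57} = - \frac{331}{57 + 2 i \sqrt{17}}$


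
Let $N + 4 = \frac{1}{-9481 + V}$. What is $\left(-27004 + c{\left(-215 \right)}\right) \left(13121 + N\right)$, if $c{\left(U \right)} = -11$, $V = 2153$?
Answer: $- \frac{2596718945625}{7328} \approx -3.5436 \cdot 10^{8}$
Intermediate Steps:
$N = - \frac{29313}{7328}$ ($N = -4 + \frac{1}{-9481 + 2153} = -4 + \frac{1}{-7328} = -4 - \frac{1}{7328} = - \frac{29313}{7328} \approx -4.0001$)
$\left(-27004 + c{\left(-215 \right)}\right) \left(13121 + N\right) = \left(-27004 - 11\right) \left(13121 - \frac{29313}{7328}\right) = \left(-27015\right) \frac{96121375}{7328} = - \frac{2596718945625}{7328}$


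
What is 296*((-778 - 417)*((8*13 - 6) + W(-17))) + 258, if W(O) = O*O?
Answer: -136889382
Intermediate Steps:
W(O) = O**2
296*((-778 - 417)*((8*13 - 6) + W(-17))) + 258 = 296*((-778 - 417)*((8*13 - 6) + (-17)**2)) + 258 = 296*(-1195*((104 - 6) + 289)) + 258 = 296*(-1195*(98 + 289)) + 258 = 296*(-1195*387) + 258 = 296*(-462465) + 258 = -136889640 + 258 = -136889382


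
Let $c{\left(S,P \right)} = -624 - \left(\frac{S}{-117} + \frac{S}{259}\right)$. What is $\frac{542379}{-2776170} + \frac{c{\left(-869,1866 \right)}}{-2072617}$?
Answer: $- \frac{11337365438536843}{58120519019725890} \approx -0.19507$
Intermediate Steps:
$c{\left(S,P \right)} = -624 + \frac{142 S}{30303}$ ($c{\left(S,P \right)} = -624 - \left(S \left(- \frac{1}{117}\right) + S \frac{1}{259}\right) = -624 - \left(- \frac{S}{117} + \frac{S}{259}\right) = -624 - - \frac{142 S}{30303} = -624 + \frac{142 S}{30303}$)
$\frac{542379}{-2776170} + \frac{c{\left(-869,1866 \right)}}{-2072617} = \frac{542379}{-2776170} + \frac{-624 + \frac{142}{30303} \left(-869\right)}{-2072617} = 542379 \left(- \frac{1}{2776170}\right) + \left(-624 - \frac{123398}{30303}\right) \left(- \frac{1}{2072617}\right) = - \frac{180793}{925390} - - \frac{19032470}{62806512951} = - \frac{180793}{925390} + \frac{19032470}{62806512951} = - \frac{11337365438536843}{58120519019725890}$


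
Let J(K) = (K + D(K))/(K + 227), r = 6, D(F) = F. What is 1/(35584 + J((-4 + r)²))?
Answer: 231/8219912 ≈ 2.8102e-5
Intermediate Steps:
J(K) = 2*K/(227 + K) (J(K) = (K + K)/(K + 227) = (2*K)/(227 + K) = 2*K/(227 + K))
1/(35584 + J((-4 + r)²)) = 1/(35584 + 2*(-4 + 6)²/(227 + (-4 + 6)²)) = 1/(35584 + 2*2²/(227 + 2²)) = 1/(35584 + 2*4/(227 + 4)) = 1/(35584 + 2*4/231) = 1/(35584 + 2*4*(1/231)) = 1/(35584 + 8/231) = 1/(8219912/231) = 231/8219912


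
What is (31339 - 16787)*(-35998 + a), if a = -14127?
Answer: -729419000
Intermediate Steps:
(31339 - 16787)*(-35998 + a) = (31339 - 16787)*(-35998 - 14127) = 14552*(-50125) = -729419000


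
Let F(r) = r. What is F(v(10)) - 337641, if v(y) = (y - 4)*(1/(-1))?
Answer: -337647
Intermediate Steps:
v(y) = 4 - y (v(y) = (-4 + y)*(1*(-1)) = (-4 + y)*(-1) = 4 - y)
F(v(10)) - 337641 = (4 - 1*10) - 337641 = (4 - 10) - 337641 = -6 - 337641 = -337647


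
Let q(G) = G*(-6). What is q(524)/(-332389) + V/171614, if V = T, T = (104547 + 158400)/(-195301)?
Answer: 105288116308833/11140477964329646 ≈ 0.0094510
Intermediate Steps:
q(G) = -6*G
T = -262947/195301 (T = 262947*(-1/195301) = -262947/195301 ≈ -1.3464)
V = -262947/195301 ≈ -1.3464
q(524)/(-332389) + V/171614 = -6*524/(-332389) - 262947/195301/171614 = -3144*(-1/332389) - 262947/195301*1/171614 = 3144/332389 - 262947/33516385814 = 105288116308833/11140477964329646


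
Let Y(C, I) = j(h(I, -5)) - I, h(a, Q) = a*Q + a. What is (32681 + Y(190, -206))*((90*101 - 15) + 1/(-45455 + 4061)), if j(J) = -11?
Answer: 6174943724462/20697 ≈ 2.9835e+8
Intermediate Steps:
h(a, Q) = a + Q*a (h(a, Q) = Q*a + a = a + Q*a)
Y(C, I) = -11 - I
(32681 + Y(190, -206))*((90*101 - 15) + 1/(-45455 + 4061)) = (32681 + (-11 - 1*(-206)))*((90*101 - 15) + 1/(-45455 + 4061)) = (32681 + (-11 + 206))*((9090 - 15) + 1/(-41394)) = (32681 + 195)*(9075 - 1/41394) = 32876*(375650549/41394) = 6174943724462/20697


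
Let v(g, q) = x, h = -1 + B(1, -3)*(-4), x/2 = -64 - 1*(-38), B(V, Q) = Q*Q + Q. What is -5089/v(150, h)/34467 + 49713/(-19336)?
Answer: -22250353397/8663900856 ≈ -2.5682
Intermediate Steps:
B(V, Q) = Q + Q**2 (B(V, Q) = Q**2 + Q = Q + Q**2)
x = -52 (x = 2*(-64 - 1*(-38)) = 2*(-64 + 38) = 2*(-26) = -52)
h = -25 (h = -1 - 3*(1 - 3)*(-4) = -1 - 3*(-2)*(-4) = -1 + 6*(-4) = -1 - 24 = -25)
v(g, q) = -52
-5089/v(150, h)/34467 + 49713/(-19336) = -5089/(-52)/34467 + 49713/(-19336) = -5089*(-1/52)*(1/34467) + 49713*(-1/19336) = (5089/52)*(1/34467) - 49713/19336 = 5089/1792284 - 49713/19336 = -22250353397/8663900856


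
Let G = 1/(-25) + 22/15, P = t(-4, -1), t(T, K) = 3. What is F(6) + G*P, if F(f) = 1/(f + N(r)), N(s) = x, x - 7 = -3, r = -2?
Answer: 219/50 ≈ 4.3800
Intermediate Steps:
x = 4 (x = 7 - 3 = 4)
N(s) = 4
P = 3
G = 107/75 (G = 1*(-1/25) + 22*(1/15) = -1/25 + 22/15 = 107/75 ≈ 1.4267)
F(f) = 1/(4 + f) (F(f) = 1/(f + 4) = 1/(4 + f))
F(6) + G*P = 1/(4 + 6) + (107/75)*3 = 1/10 + 107/25 = ⅒ + 107/25 = 219/50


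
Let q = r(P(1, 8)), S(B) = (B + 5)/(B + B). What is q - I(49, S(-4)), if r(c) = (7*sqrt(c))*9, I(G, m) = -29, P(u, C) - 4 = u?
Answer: 29 + 63*sqrt(5) ≈ 169.87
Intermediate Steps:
S(B) = (5 + B)/(2*B) (S(B) = (5 + B)/((2*B)) = (5 + B)*(1/(2*B)) = (5 + B)/(2*B))
P(u, C) = 4 + u
r(c) = 63*sqrt(c)
q = 63*sqrt(5) (q = 63*sqrt(4 + 1) = 63*sqrt(5) ≈ 140.87)
q - I(49, S(-4)) = 63*sqrt(5) - 1*(-29) = 63*sqrt(5) + 29 = 29 + 63*sqrt(5)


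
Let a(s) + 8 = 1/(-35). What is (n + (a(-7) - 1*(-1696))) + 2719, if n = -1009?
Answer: 118929/35 ≈ 3398.0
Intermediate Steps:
a(s) = -281/35 (a(s) = -8 + 1/(-35) = -8 - 1/35 = -281/35)
(n + (a(-7) - 1*(-1696))) + 2719 = (-1009 + (-281/35 - 1*(-1696))) + 2719 = (-1009 + (-281/35 + 1696)) + 2719 = (-1009 + 59079/35) + 2719 = 23764/35 + 2719 = 118929/35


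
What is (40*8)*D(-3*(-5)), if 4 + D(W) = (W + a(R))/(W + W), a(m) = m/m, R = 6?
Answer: -3328/3 ≈ -1109.3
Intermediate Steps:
a(m) = 1
D(W) = -4 + (1 + W)/(2*W) (D(W) = -4 + (W + 1)/(W + W) = -4 + (1 + W)/((2*W)) = -4 + (1 + W)*(1/(2*W)) = -4 + (1 + W)/(2*W))
(40*8)*D(-3*(-5)) = (40*8)*((1 - (-21)*(-5))/(2*((-3*(-5))))) = 320*((1/2)*(1 - 7*15)/15) = 320*((1/2)*(1/15)*(1 - 105)) = 320*((1/2)*(1/15)*(-104)) = 320*(-52/15) = -3328/3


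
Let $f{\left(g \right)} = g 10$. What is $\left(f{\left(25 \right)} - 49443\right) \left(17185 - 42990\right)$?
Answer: $1269425365$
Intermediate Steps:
$f{\left(g \right)} = 10 g$
$\left(f{\left(25 \right)} - 49443\right) \left(17185 - 42990\right) = \left(10 \cdot 25 - 49443\right) \left(17185 - 42990\right) = \left(250 - 49443\right) \left(-25805\right) = \left(-49193\right) \left(-25805\right) = 1269425365$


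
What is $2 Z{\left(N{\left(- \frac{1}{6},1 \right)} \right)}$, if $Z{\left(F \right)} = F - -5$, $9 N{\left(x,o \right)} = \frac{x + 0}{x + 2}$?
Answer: $\frac{988}{99} \approx 9.9798$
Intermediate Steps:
$N{\left(x,o \right)} = \frac{x}{9 \left(2 + x\right)}$ ($N{\left(x,o \right)} = \frac{\left(x + 0\right) \frac{1}{x + 2}}{9} = \frac{x \frac{1}{2 + x}}{9} = \frac{x}{9 \left(2 + x\right)}$)
$Z{\left(F \right)} = 5 + F$ ($Z{\left(F \right)} = F + 5 = 5 + F$)
$2 Z{\left(N{\left(- \frac{1}{6},1 \right)} \right)} = 2 \left(5 + \frac{\left(-1\right) \frac{1}{6}}{9 \left(2 - \frac{1}{6}\right)}\right) = 2 \left(5 + \frac{1}{9} \left(- \frac{1}{6}\right) \frac{1}{2 - \frac{1}{6}}\right) = 2 \left(5 + \frac{1}{9} \left(- \frac{1}{6}\right) \frac{1}{\frac{11}{6}}\right) = 2 \left(5 + \frac{1}{9} \left(- \frac{1}{6}\right) \frac{6}{11}\right) = 2 \left(5 - \frac{1}{99}\right) = 2 \cdot \frac{494}{99} = \frac{988}{99}$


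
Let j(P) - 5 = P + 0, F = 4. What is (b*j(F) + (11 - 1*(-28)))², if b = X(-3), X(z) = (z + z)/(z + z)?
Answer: 2304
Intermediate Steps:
X(z) = 1 (X(z) = (2*z)/((2*z)) = (2*z)*(1/(2*z)) = 1)
b = 1
j(P) = 5 + P (j(P) = 5 + (P + 0) = 5 + P)
(b*j(F) + (11 - 1*(-28)))² = (1*(5 + 4) + (11 - 1*(-28)))² = (1*9 + (11 + 28))² = (9 + 39)² = 48² = 2304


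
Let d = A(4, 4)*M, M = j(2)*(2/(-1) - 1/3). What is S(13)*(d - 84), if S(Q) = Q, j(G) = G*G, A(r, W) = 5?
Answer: -5096/3 ≈ -1698.7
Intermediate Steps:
j(G) = G²
M = -28/3 (M = 2²*(2/(-1) - 1/3) = 4*(2*(-1) - 1*⅓) = 4*(-2 - ⅓) = 4*(-7/3) = -28/3 ≈ -9.3333)
d = -140/3 (d = 5*(-28/3) = -140/3 ≈ -46.667)
S(13)*(d - 84) = 13*(-140/3 - 84) = 13*(-392/3) = -5096/3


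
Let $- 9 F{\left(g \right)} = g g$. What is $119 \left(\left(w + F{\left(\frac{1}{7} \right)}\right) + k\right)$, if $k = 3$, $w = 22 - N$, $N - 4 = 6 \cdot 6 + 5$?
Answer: $- \frac{149957}{63} \approx -2380.3$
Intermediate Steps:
$N = 45$ ($N = 4 + \left(6 \cdot 6 + 5\right) = 4 + \left(36 + 5\right) = 4 + 41 = 45$)
$F{\left(g \right)} = - \frac{g^{2}}{9}$ ($F{\left(g \right)} = - \frac{g g}{9} = - \frac{g^{2}}{9}$)
$w = -23$ ($w = 22 - 45 = -23$)
$119 \left(\left(w + F{\left(\frac{1}{7} \right)}\right) + k\right) = 119 \left(\left(-23 - \frac{\left(\frac{1}{7}\right)^{2}}{9}\right) + 3\right) = 119 \left(\left(-23 - \frac{1}{9 \cdot 49}\right) + 3\right) = 119 \left(\left(-23 - \frac{1}{441}\right) + 3\right) = 119 \left(- \frac{10144}{441} + 3\right) = 119 \left(- \frac{8821}{441}\right) = - \frac{149957}{63}$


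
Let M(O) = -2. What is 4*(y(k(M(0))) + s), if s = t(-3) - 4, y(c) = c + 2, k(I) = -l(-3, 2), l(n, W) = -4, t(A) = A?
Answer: -4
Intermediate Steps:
k(I) = 4 (k(I) = -1*(-4) = 4)
y(c) = 2 + c
s = -7 (s = -3 - 4 = -7)
4*(y(k(M(0))) + s) = 4*((2 + 4) - 7) = 4*(6 - 7) = 4*(-1) = -4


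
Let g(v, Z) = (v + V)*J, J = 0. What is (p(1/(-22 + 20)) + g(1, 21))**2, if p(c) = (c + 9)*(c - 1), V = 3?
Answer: 2601/16 ≈ 162.56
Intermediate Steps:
g(v, Z) = 0 (g(v, Z) = (v + 3)*0 = (3 + v)*0 = 0)
p(c) = (-1 + c)*(9 + c) (p(c) = (9 + c)*(-1 + c) = (-1 + c)*(9 + c))
(p(1/(-22 + 20)) + g(1, 21))**2 = ((-9 + (1/(-22 + 20))**2 + 8/(-22 + 20)) + 0)**2 = ((-9 + (1/(-2))**2 + 8/(-2)) + 0)**2 = ((-9 + (-1/2)**2 + 8*(-1/2)) + 0)**2 = ((-9 + 1/4 - 4) + 0)**2 = (-51/4 + 0)**2 = (-51/4)**2 = 2601/16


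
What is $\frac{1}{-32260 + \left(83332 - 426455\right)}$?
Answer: $- \frac{1}{375383} \approx -2.6639 \cdot 10^{-6}$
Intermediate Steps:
$\frac{1}{-32260 + \left(83332 - 426455\right)} = \frac{1}{-32260 - 343123} = \frac{1}{-375383} = - \frac{1}{375383}$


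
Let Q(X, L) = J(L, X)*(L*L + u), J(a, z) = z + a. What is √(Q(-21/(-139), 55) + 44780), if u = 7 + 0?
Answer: 2*√1024003687/139 ≈ 460.43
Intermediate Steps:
J(a, z) = a + z
u = 7
Q(X, L) = (7 + L²)*(L + X) (Q(X, L) = (L + X)*(L*L + 7) = (L + X)*(L² + 7) = (L + X)*(7 + L²) = (7 + L²)*(L + X))
√(Q(-21/(-139), 55) + 44780) = √((7 + 55²)*(55 - 21/(-139)) + 44780) = √((7 + 3025)*(55 - 21*(-1/139)) + 44780) = √(3032*(55 + 21/139) + 44780) = √(3032*(7666/139) + 44780) = √(23243312/139 + 44780) = √(29467732/139) = 2*√1024003687/139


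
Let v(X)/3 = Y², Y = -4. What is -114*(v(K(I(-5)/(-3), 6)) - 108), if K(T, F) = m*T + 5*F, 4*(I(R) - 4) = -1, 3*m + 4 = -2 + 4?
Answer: 6840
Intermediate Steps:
m = -⅔ (m = -4/3 + (-2 + 4)/3 = -4/3 + (⅓)*2 = -4/3 + ⅔ = -⅔ ≈ -0.66667)
I(R) = 15/4 (I(R) = 4 + (¼)*(-1) = 4 - ¼ = 15/4)
K(T, F) = 5*F - 2*T/3 (K(T, F) = -2*T/3 + 5*F = 5*F - 2*T/3)
v(X) = 48 (v(X) = 3*(-4)² = 3*16 = 48)
-114*(v(K(I(-5)/(-3), 6)) - 108) = -114*(48 - 108) = -114*(-60) = 6840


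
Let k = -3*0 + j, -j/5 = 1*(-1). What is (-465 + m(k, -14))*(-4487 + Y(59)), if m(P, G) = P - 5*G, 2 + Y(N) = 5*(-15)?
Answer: 1779960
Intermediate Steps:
j = 5 (j = -5*(-1) = 5)
Y(N) = -77 (Y(N) = -2 + 5*(-15) = -2 - 75 = -77)
k = 5 (k = -3*0 + 5 = 0 + 5 = 5)
(-465 + m(k, -14))*(-4487 + Y(59)) = (-465 + (5 - 5*(-14)))*(-4487 - 77) = (-465 + (5 + 70))*(-4564) = (-465 + 75)*(-4564) = -390*(-4564) = 1779960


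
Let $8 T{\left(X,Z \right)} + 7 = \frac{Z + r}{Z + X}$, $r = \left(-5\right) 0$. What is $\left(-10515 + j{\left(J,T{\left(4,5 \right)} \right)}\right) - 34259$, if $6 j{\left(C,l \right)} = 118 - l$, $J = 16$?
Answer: $- \frac{9666907}{216} \approx -44754.0$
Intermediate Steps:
$r = 0$
$T{\left(X,Z \right)} = - \frac{7}{8} + \frac{Z}{8 \left(X + Z\right)}$ ($T{\left(X,Z \right)} = - \frac{7}{8} + \frac{\left(Z + 0\right) \frac{1}{Z + X}}{8} = - \frac{7}{8} + \frac{Z \frac{1}{X + Z}}{8} = - \frac{7}{8} + \frac{Z}{8 \left(X + Z\right)}$)
$j{\left(C,l \right)} = \frac{59}{3} - \frac{l}{6}$ ($j{\left(C,l \right)} = \frac{118 - l}{6} = \frac{59}{3} - \frac{l}{6}$)
$\left(-10515 + j{\left(J,T{\left(4,5 \right)} \right)}\right) - 34259 = \left(-10515 + \left(\frac{59}{3} - \frac{\frac{1}{8} \frac{1}{4 + 5} \left(\left(-7\right) 4 - 30\right)}{6}\right)\right) - 34259 = \left(-10515 + \left(\frac{59}{3} - \frac{\frac{1}{8} \cdot \frac{1}{9} \left(-28 - 30\right)}{6}\right)\right) - 34259 = \left(-10515 + \left(\frac{59}{3} - \frac{\frac{1}{8} \cdot \frac{1}{9} \left(-58\right)}{6}\right)\right) - 34259 = \left(-10515 + \left(\frac{59}{3} - - \frac{29}{216}\right)\right) - 34259 = \left(-10515 + \left(\frac{59}{3} + \frac{29}{216}\right)\right) - 34259 = \left(-10515 + \frac{4277}{216}\right) - 34259 = - \frac{2266963}{216} - 34259 = - \frac{9666907}{216}$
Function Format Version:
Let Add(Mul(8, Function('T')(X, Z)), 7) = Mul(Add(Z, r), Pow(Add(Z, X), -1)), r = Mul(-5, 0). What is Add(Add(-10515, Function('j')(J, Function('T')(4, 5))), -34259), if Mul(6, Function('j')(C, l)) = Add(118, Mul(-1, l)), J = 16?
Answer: Rational(-9666907, 216) ≈ -44754.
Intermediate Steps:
r = 0
Function('T')(X, Z) = Add(Rational(-7, 8), Mul(Rational(1, 8), Z, Pow(Add(X, Z), -1))) (Function('T')(X, Z) = Add(Rational(-7, 8), Mul(Rational(1, 8), Mul(Add(Z, 0), Pow(Add(Z, X), -1)))) = Add(Rational(-7, 8), Mul(Rational(1, 8), Mul(Z, Pow(Add(X, Z), -1)))) = Add(Rational(-7, 8), Mul(Rational(1, 8), Z, Pow(Add(X, Z), -1))))
Function('j')(C, l) = Add(Rational(59, 3), Mul(Rational(-1, 6), l)) (Function('j')(C, l) = Mul(Rational(1, 6), Add(118, Mul(-1, l))) = Add(Rational(59, 3), Mul(Rational(-1, 6), l)))
Add(Add(-10515, Function('j')(J, Function('T')(4, 5))), -34259) = Add(Add(-10515, Add(Rational(59, 3), Mul(Rational(-1, 6), Mul(Rational(1, 8), Pow(Add(4, 5), -1), Add(Mul(-7, 4), Mul(-6, 5)))))), -34259) = Add(Add(-10515, Add(Rational(59, 3), Mul(Rational(-1, 6), Mul(Rational(1, 8), Pow(9, -1), Add(-28, -30))))), -34259) = Add(Add(-10515, Add(Rational(59, 3), Mul(Rational(-1, 6), Mul(Rational(1, 8), Rational(1, 9), -58)))), -34259) = Add(Add(-10515, Add(Rational(59, 3), Mul(Rational(-1, 6), Rational(-29, 36)))), -34259) = Add(Add(-10515, Add(Rational(59, 3), Rational(29, 216))), -34259) = Add(Add(-10515, Rational(4277, 216)), -34259) = Add(Rational(-2266963, 216), -34259) = Rational(-9666907, 216)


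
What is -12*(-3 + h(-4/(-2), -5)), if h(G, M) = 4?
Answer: -12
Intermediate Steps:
-12*(-3 + h(-4/(-2), -5)) = -12*(-3 + 4) = -12*1 = -12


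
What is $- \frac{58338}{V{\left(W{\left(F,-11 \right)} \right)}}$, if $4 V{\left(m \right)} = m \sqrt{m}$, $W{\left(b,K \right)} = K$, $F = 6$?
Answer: $- \frac{233352 i \sqrt{11}}{121} \approx - 6396.2 i$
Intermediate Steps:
$V{\left(m \right)} = \frac{m^{\frac{3}{2}}}{4}$ ($V{\left(m \right)} = \frac{m \sqrt{m}}{4} = \frac{m^{\frac{3}{2}}}{4}$)
$- \frac{58338}{V{\left(W{\left(F,-11 \right)} \right)}} = - \frac{58338}{\frac{1}{4} \left(-11\right)^{\frac{3}{2}}} = - \frac{58338}{\frac{1}{4} \left(- 11 i \sqrt{11}\right)} = - \frac{58338}{\left(- \frac{11}{4}\right) i \sqrt{11}} = - 58338 \frac{4 i \sqrt{11}}{121} = - \frac{233352 i \sqrt{11}}{121}$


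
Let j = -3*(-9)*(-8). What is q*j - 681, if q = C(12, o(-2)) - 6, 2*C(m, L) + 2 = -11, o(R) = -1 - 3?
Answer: 2019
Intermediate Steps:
o(R) = -4
C(m, L) = -13/2 (C(m, L) = -1 + (½)*(-11) = -1 - 11/2 = -13/2)
j = -216 (j = 27*(-8) = -216)
q = -25/2 (q = -13/2 - 6 = -25/2 ≈ -12.500)
q*j - 681 = -25/2*(-216) - 681 = 2700 - 681 = 2019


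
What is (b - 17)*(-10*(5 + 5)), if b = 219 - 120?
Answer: -8200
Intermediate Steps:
b = 99
(b - 17)*(-10*(5 + 5)) = (99 - 17)*(-10*(5 + 5)) = 82*(-10*10) = 82*(-100) = -8200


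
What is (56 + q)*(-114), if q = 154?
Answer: -23940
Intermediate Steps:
(56 + q)*(-114) = (56 + 154)*(-114) = 210*(-114) = -23940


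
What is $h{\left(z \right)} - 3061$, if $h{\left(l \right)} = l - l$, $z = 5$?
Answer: $-3061$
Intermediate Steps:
$h{\left(l \right)} = 0$
$h{\left(z \right)} - 3061 = 0 - 3061 = -3061$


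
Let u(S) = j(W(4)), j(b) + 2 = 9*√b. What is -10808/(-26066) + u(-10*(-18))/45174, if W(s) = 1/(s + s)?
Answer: 122047115/294376371 + 3*√2/60232 ≈ 0.41467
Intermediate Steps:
W(s) = 1/(2*s)
j(b) = -2 + 9*√b
u(S) = -2 + 9*√2/4 (u(S) = -2 + 9*√((½)/4) = -2 + 9*√((½)*(¼)) = -2 + 9*√(⅛) = -2 + 9*(√2/4) = -2 + 9*√2/4)
-10808/(-26066) + u(-10*(-18))/45174 = -10808/(-26066) + (-2 + 9*√2/4)/45174 = -10808*(-1/26066) + (-2 + 9*√2/4)*(1/45174) = 5404/13033 + (-1/22587 + 3*√2/60232) = 122047115/294376371 + 3*√2/60232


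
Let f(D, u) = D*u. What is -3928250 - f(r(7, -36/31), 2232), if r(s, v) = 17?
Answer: -3966194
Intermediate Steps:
-3928250 - f(r(7, -36/31), 2232) = -3928250 - 17*2232 = -3928250 - 1*37944 = -3928250 - 37944 = -3966194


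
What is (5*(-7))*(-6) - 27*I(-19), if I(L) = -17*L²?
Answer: 165909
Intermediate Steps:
(5*(-7))*(-6) - 27*I(-19) = (5*(-7))*(-6) - (-459)*(-19)² = -35*(-6) - (-459)*361 = 210 - 27*(-6137) = 210 + 165699 = 165909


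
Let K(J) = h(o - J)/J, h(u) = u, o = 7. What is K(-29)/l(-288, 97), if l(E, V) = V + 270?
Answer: -36/10643 ≈ -0.0033825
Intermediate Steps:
l(E, V) = 270 + V
K(J) = (7 - J)/J
K(-29)/l(-288, 97) = ((7 - 1*(-29))/(-29))/(270 + 97) = -(7 + 29)/29/367 = -1/29*36*(1/367) = -36/29*1/367 = -36/10643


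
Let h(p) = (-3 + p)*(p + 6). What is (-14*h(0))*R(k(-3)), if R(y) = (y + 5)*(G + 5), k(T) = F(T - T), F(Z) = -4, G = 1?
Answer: 1512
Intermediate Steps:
k(T) = -4
h(p) = (-3 + p)*(6 + p)
R(y) = 30 + 6*y (R(y) = (y + 5)*(1 + 5) = (5 + y)*6 = 30 + 6*y)
(-14*h(0))*R(k(-3)) = (-14*(-18 + 0**2 + 3*0))*(30 + 6*(-4)) = (-14*(-18 + 0 + 0))*(30 - 24) = -14*(-18)*6 = 252*6 = 1512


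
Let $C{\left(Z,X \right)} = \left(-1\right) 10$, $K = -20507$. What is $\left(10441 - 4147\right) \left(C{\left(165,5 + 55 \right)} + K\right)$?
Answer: $-129133998$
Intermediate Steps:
$C{\left(Z,X \right)} = -10$
$\left(10441 - 4147\right) \left(C{\left(165,5 + 55 \right)} + K\right) = \left(10441 - 4147\right) \left(-10 - 20507\right) = 6294 \left(-20517\right) = -129133998$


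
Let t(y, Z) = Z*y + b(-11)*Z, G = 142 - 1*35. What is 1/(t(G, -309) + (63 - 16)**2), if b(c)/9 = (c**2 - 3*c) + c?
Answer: -1/428537 ≈ -2.3335e-6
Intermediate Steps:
b(c) = -18*c + 9*c**2 (b(c) = 9*((c**2 - 3*c) + c) = 9*(c**2 - 2*c) = -18*c + 9*c**2)
G = 107 (G = 142 - 35 = 107)
t(y, Z) = 1287*Z + Z*y (t(y, Z) = Z*y + (9*(-11)*(-2 - 11))*Z = Z*y + (9*(-11)*(-13))*Z = Z*y + 1287*Z = 1287*Z + Z*y)
1/(t(G, -309) + (63 - 16)**2) = 1/(-309*(1287 + 107) + (63 - 16)**2) = 1/(-309*1394 + 47**2) = 1/(-430746 + 2209) = 1/(-428537) = -1/428537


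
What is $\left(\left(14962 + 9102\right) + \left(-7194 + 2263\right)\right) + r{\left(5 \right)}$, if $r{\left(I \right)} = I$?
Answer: $19138$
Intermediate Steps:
$\left(\left(14962 + 9102\right) + \left(-7194 + 2263\right)\right) + r{\left(5 \right)} = \left(\left(14962 + 9102\right) + \left(-7194 + 2263\right)\right) + 5 = \left(24064 - 4931\right) + 5 = 19133 + 5 = 19138$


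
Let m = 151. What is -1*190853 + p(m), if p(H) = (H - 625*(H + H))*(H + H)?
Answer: -57147751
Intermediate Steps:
p(H) = -2498*H² (p(H) = (H - 1250*H)*(2*H) = (-1249*H)*(2*H) = -2498*H²)
-1*190853 + p(m) = -1*190853 - 2498*151² = -190853 - 2498*22801 = -190853 - 56956898 = -57147751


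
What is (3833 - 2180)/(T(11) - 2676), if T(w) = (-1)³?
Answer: -1653/2677 ≈ -0.61748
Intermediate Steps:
T(w) = -1
(3833 - 2180)/(T(11) - 2676) = (3833 - 2180)/(-1 - 2676) = 1653/(-2677) = 1653*(-1/2677) = -1653/2677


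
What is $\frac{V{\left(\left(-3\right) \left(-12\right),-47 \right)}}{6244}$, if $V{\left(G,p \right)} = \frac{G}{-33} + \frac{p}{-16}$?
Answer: $\frac{325}{1098944} \approx 0.00029574$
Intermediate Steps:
$V{\left(G,p \right)} = - \frac{p}{16} - \frac{G}{33}$ ($V{\left(G,p \right)} = G \left(- \frac{1}{33}\right) + p \left(- \frac{1}{16}\right) = - \frac{G}{33} - \frac{p}{16} = - \frac{p}{16} - \frac{G}{33}$)
$\frac{V{\left(\left(-3\right) \left(-12\right),-47 \right)}}{6244} = \frac{\left(- \frac{1}{16}\right) \left(-47\right) - \frac{\left(-3\right) \left(-12\right)}{33}}{6244} = \left(\frac{47}{16} - \frac{12}{11}\right) \frac{1}{6244} = \frac{325}{176} \cdot \frac{1}{6244} = \frac{325}{1098944}$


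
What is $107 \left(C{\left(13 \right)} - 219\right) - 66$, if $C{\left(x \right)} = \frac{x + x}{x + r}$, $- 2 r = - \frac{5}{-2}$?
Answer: $- \frac{1093325}{47} \approx -23262.0$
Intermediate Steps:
$r = - \frac{5}{4}$ ($r = - \frac{\left(-5\right) \frac{1}{-2}}{2} = - \frac{\left(-5\right) \left(- \frac{1}{2}\right)}{2} = \left(- \frac{1}{2}\right) \frac{5}{2} = - \frac{5}{4} \approx -1.25$)
$C{\left(x \right)} = \frac{2 x}{- \frac{5}{4} + x}$ ($C{\left(x \right)} = \frac{x + x}{x - \frac{5}{4}} = \frac{2 x}{- \frac{5}{4} + x}$)
$107 \left(C{\left(13 \right)} - 219\right) - 66 = 107 \left(8 \cdot 13 \frac{1}{-5 + 4 \cdot 13} - 219\right) - 66 = 107 \left(8 \cdot 13 \frac{1}{-5 + 52} - 219\right) + \left(-175 + 109\right) = 107 \left(8 \cdot 13 \cdot \frac{1}{47} - 219\right) - 66 = 107 \left(\frac{104}{47} - 219\right) - 66 = 107 \left(- \frac{10189}{47}\right) - 66 = - \frac{1090223}{47} - 66 = - \frac{1093325}{47}$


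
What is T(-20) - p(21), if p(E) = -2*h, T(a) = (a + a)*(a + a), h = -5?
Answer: 1590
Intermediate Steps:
T(a) = 4*a² (T(a) = (2*a)*(2*a) = 4*a²)
p(E) = 10 (p(E) = -2*(-5) = 10)
T(-20) - p(21) = 4*(-20)² - 1*10 = 4*400 - 10 = 1600 - 10 = 1590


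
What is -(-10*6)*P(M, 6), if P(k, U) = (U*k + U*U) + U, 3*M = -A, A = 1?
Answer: 2400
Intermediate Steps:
M = -1/3 (M = (-1*1)/3 = (1/3)*(-1) = -1/3 ≈ -0.33333)
P(k, U) = U + U**2 + U*k (P(k, U) = (U*k + U**2) + U = (U**2 + U*k) + U = U + U**2 + U*k)
-(-10*6)*P(M, 6) = -(-10*6)*6*(1 + 6 - 1/3) = -(-60)*6*(20/3) = -(-60)*40 = -1*(-2400) = 2400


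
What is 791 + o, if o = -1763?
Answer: -972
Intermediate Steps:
791 + o = 791 - 1763 = -972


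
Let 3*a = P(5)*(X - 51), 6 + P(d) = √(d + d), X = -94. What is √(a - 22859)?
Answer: √(-203121 - 435*√10)/3 ≈ 150.74*I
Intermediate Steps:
P(d) = -6 + √2*√d (P(d) = -6 + √(d + d) = -6 + √(2*d) = -6 + √2*√d)
a = 290 - 145*√10/3 (a = ((-6 + √2*√5)*(-94 - 51))/3 = ((-6 + √10)*(-145))/3 = (870 - 145*√10)/3 = 290 - 145*√10/3 ≈ 137.16)
√(a - 22859) = √((290 - 145*√10/3) - 22859) = √(-22569 - 145*√10/3)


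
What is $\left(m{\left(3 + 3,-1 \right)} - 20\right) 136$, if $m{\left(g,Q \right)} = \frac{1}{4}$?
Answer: $-2686$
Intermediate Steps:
$m{\left(g,Q \right)} = \frac{1}{4}$
$\left(m{\left(3 + 3,-1 \right)} - 20\right) 136 = \left(\frac{1}{4} - 20\right) 136 = \left(- \frac{79}{4}\right) 136 = -2686$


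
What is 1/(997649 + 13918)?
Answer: 1/1011567 ≈ 9.8857e-7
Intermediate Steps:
1/(997649 + 13918) = 1/1011567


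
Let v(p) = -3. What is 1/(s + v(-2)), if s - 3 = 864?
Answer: 1/864 ≈ 0.0011574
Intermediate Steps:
s = 867 (s = 3 + 864 = 867)
1/(s + v(-2)) = 1/(867 - 3) = 1/864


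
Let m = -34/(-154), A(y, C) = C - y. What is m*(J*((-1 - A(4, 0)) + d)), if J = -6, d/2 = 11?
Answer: -2550/77 ≈ -33.117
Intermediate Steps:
d = 22 (d = 2*11 = 22)
m = 17/77 (m = -34*(-1/154) = 17/77 ≈ 0.22078)
m*(J*((-1 - A(4, 0)) + d)) = 17*(-6*((-1 - (0 - 1*4)) + 22))/77 = 17*(-6*((-1 - (0 - 4)) + 22))/77 = 17*(-6*((-1 - 1*(-4)) + 22))/77 = 17*(-6*((-1 + 4) + 22))/77 = 17*(-6*(3 + 22))/77 = 17*(-6*25)/77 = (17/77)*(-150) = -2550/77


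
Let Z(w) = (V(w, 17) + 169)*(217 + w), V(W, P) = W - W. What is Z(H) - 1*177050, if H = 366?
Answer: -78523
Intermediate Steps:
V(W, P) = 0
Z(w) = 36673 + 169*w (Z(w) = (0 + 169)*(217 + w) = 169*(217 + w) = 36673 + 169*w)
Z(H) - 1*177050 = (36673 + 169*366) - 1*177050 = (36673 + 61854) - 177050 = 98527 - 177050 = -78523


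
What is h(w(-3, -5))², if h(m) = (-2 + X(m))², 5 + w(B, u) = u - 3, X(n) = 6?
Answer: 256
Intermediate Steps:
w(B, u) = -8 + u (w(B, u) = -5 + (u - 3) = -5 + (-3 + u) = -8 + u)
h(m) = 16 (h(m) = (-2 + 6)² = 4² = 16)
h(w(-3, -5))² = 16² = 256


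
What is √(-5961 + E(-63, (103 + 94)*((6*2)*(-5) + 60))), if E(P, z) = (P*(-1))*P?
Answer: I*√9930 ≈ 99.649*I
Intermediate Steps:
E(P, z) = -P² (E(P, z) = (-P)*P = -P²)
√(-5961 + E(-63, (103 + 94)*((6*2)*(-5) + 60))) = √(-5961 - 1*(-63)²) = √(-5961 - 1*3969) = √(-5961 - 3969) = √(-9930) = I*√9930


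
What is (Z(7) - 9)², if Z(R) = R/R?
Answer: 64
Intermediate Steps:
Z(R) = 1
(Z(7) - 9)² = (1 - 9)² = (-8)² = 64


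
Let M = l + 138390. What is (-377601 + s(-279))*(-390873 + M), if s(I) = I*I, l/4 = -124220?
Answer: 224629052880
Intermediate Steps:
l = -496880 (l = 4*(-124220) = -496880)
s(I) = I²
M = -358490 (M = -496880 + 138390 = -358490)
(-377601 + s(-279))*(-390873 + M) = (-377601 + (-279)²)*(-390873 - 358490) = (-377601 + 77841)*(-749363) = -299760*(-749363) = 224629052880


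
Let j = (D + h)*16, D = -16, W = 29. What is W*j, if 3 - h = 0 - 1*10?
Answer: -1392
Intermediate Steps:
h = 13 (h = 3 - (0 - 1*10) = 3 - (0 - 10) = 3 - 1*(-10) = 3 + 10 = 13)
j = -48 (j = (-16 + 13)*16 = -3*16 = -48)
W*j = 29*(-48) = -1392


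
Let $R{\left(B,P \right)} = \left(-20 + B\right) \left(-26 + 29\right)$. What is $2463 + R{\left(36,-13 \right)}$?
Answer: $2511$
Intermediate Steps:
$R{\left(B,P \right)} = -60 + 3 B$ ($R{\left(B,P \right)} = \left(-20 + B\right) 3 = -60 + 3 B$)
$2463 + R{\left(36,-13 \right)} = 2463 + \left(-60 + 3 \cdot 36\right) = 2463 + \left(-60 + 108\right) = 2463 + 48 = 2511$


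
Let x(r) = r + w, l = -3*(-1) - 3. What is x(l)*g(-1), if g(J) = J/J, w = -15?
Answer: -15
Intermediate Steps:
l = 0 (l = 3 - 3 = 0)
g(J) = 1
x(r) = -15 + r (x(r) = r - 15 = -15 + r)
x(l)*g(-1) = (-15 + 0)*1 = -15*1 = -15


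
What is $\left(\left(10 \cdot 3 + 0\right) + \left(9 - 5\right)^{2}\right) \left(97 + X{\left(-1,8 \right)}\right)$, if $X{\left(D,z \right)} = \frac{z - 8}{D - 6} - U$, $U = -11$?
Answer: $4968$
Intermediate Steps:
$X{\left(D,z \right)} = 11 + \frac{-8 + z}{-6 + D}$ ($X{\left(D,z \right)} = \frac{z - 8}{D - 6} - -11 = \frac{-8 + z}{-6 + D} + 11 = 11 + \frac{-8 + z}{-6 + D}$)
$\left(\left(10 \cdot 3 + 0\right) + \left(9 - 5\right)^{2}\right) \left(97 + X{\left(-1,8 \right)}\right) = \left(\left(10 \cdot 3 + 0\right) + \left(9 - 5\right)^{2}\right) \left(97 + \frac{-74 + 8 + 11 \left(-1\right)}{-6 - 1}\right) = \left(\left(30 + 0\right) + 4^{2}\right) \left(97 + \frac{-74 + 8 - 11}{-7}\right) = \left(30 + 16\right) \left(97 - -11\right) = 46 \left(97 + 11\right) = 46 \cdot 108 = 4968$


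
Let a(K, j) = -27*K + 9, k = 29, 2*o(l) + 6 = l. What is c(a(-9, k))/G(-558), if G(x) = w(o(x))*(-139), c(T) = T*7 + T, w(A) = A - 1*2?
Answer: 504/9869 ≈ 0.051069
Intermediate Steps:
o(l) = -3 + l/2
w(A) = -2 + A (w(A) = A - 2 = -2 + A)
a(K, j) = 9 - 27*K
c(T) = 8*T (c(T) = 7*T + T = 8*T)
G(x) = 695 - 139*x/2 (G(x) = (-2 + (-3 + x/2))*(-139) = (-5 + x/2)*(-139) = 695 - 139*x/2)
c(a(-9, k))/G(-558) = (8*(9 - 27*(-9)))/(695 - 139/2*(-558)) = (8*(9 + 243))/(695 + 38781) = (8*252)/39476 = 2016*(1/39476) = 504/9869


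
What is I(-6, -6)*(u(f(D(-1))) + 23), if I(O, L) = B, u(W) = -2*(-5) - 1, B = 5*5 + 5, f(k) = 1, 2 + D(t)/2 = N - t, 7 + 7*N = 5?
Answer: 960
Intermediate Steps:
N = -2/7 (N = -1 + (1/7)*5 = -1 + 5/7 = -2/7 ≈ -0.28571)
D(t) = -32/7 - 2*t (D(t) = -4 + 2*(-2/7 - t) = -4 + (-4/7 - 2*t) = -32/7 - 2*t)
B = 30 (B = 25 + 5 = 30)
u(W) = 9 (u(W) = 10 - 1 = 9)
I(O, L) = 30
I(-6, -6)*(u(f(D(-1))) + 23) = 30*(9 + 23) = 30*32 = 960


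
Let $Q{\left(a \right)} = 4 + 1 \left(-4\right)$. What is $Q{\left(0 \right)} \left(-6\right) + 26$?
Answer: $26$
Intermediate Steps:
$Q{\left(a \right)} = 0$ ($Q{\left(a \right)} = 4 - 4 = 0$)
$Q{\left(0 \right)} \left(-6\right) + 26 = 0 \left(-6\right) + 26 = 0 + 26 = 26$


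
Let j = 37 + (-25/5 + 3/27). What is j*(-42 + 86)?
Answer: 12716/9 ≈ 1412.9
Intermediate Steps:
j = 289/9 (j = 37 + (-25*⅕ + 3*(1/27)) = 37 + (-5 + ⅑) = 37 - 44/9 = 289/9 ≈ 32.111)
j*(-42 + 86) = 289*(-42 + 86)/9 = (289/9)*44 = 12716/9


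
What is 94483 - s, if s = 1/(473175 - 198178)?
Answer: 25982541550/274997 ≈ 94483.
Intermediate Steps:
s = 1/274997 ≈ 3.6364e-6
94483 - s = 94483 - 1*1/274997 = 94483 - 1/274997 = 25982541550/274997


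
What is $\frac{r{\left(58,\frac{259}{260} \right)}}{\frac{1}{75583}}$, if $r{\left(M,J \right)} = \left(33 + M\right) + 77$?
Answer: $12697944$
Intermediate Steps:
$r{\left(M,J \right)} = 110 + M$
$\frac{r{\left(58,\frac{259}{260} \right)}}{\frac{1}{75583}} = \frac{110 + 58}{\frac{1}{75583}} = 168 \frac{1}{\frac{1}{75583}} = 168 \cdot 75583 = 12697944$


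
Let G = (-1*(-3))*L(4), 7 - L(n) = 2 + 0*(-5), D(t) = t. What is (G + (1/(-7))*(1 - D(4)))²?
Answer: 11664/49 ≈ 238.04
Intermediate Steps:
L(n) = 5 (L(n) = 7 - (2 + 0*(-5)) = 7 - (2 + 0) = 7 - 1*2 = 7 - 2 = 5)
G = 15 (G = -1*(-3)*5 = 3*5 = 15)
(G + (1/(-7))*(1 - D(4)))² = (15 + (1/(-7))*(1 - 1*4))² = (15 + (1*(-⅐))*(1 - 4))² = (15 - ⅐*(-3))² = (15 + 3/7)² = (108/7)² = 11664/49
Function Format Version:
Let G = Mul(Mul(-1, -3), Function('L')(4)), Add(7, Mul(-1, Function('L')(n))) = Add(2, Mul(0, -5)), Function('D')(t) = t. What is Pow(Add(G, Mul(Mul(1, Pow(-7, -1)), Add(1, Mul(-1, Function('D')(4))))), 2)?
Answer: Rational(11664, 49) ≈ 238.04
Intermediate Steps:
Function('L')(n) = 5 (Function('L')(n) = Add(7, Mul(-1, Add(2, Mul(0, -5)))) = Add(7, Mul(-1, Add(2, 0))) = Add(7, Mul(-1, 2)) = Add(7, -2) = 5)
G = 15 (G = Mul(Mul(-1, -3), 5) = Mul(3, 5) = 15)
Pow(Add(G, Mul(Mul(1, Pow(-7, -1)), Add(1, Mul(-1, Function('D')(4))))), 2) = Pow(Add(15, Mul(Mul(1, Pow(-7, -1)), Add(1, Mul(-1, 4)))), 2) = Pow(Add(15, Mul(Mul(1, Rational(-1, 7)), Add(1, -4))), 2) = Pow(Add(15, Mul(Rational(-1, 7), -3)), 2) = Pow(Add(15, Rational(3, 7)), 2) = Pow(Rational(108, 7), 2) = Rational(11664, 49)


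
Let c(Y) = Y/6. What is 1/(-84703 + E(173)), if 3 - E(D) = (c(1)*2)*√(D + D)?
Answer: -381150/32283404827 + 3*√346/64566809654 ≈ -1.1806e-5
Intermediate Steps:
c(Y) = Y/6 (c(Y) = Y*(⅙) = Y/6)
E(D) = 3 - √2*√D/3 (E(D) = 3 - ((⅙)*1)*2*√(D + D) = 3 - (⅙)*2*√(2*D) = 3 - √2*√D/3)
1/(-84703 + E(173)) = 1/(-84703 + (3 - √2*√173/3)) = 1/(-84703 + (3 - √346/3)) = 1/(-84700 - √346/3)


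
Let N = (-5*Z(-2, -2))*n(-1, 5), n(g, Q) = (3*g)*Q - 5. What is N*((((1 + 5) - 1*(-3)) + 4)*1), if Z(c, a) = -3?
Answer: -3900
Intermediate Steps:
n(g, Q) = -5 + 3*Q*g (n(g, Q) = 3*Q*g - 5 = -5 + 3*Q*g)
N = -300 (N = (-5*(-3))*(-5 + 3*5*(-1)) = 15*(-5 - 15) = 15*(-20) = -300)
N*((((1 + 5) - 1*(-3)) + 4)*1) = -300*(((1 + 5) - 1*(-3)) + 4) = -300*((6 + 3) + 4) = -300*(9 + 4) = -3900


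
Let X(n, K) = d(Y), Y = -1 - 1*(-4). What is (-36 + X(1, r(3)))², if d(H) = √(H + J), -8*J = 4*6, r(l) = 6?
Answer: 1296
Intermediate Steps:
Y = 3 (Y = -1 + 4 = 3)
J = -3 (J = -6/2 = -⅛*24 = -3)
d(H) = √(-3 + H) (d(H) = √(H - 3) = √(-3 + H))
X(n, K) = 0 (X(n, K) = √(-3 + 3) = √0 = 0)
(-36 + X(1, r(3)))² = (-36 + 0)² = (-36)² = 1296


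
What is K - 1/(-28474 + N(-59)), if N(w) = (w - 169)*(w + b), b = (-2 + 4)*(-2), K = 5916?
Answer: 83474761/14110 ≈ 5916.0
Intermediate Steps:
b = -4 (b = 2*(-2) = -4)
N(w) = (-169 + w)*(-4 + w) (N(w) = (w - 169)*(w - 4) = (-169 + w)*(-4 + w))
K - 1/(-28474 + N(-59)) = 5916 - 1/(-28474 + (676 + (-59)**2 - 173*(-59))) = 5916 - 1/(-28474 + (676 + 3481 + 10207)) = 5916 - 1/(-28474 + 14364) = 5916 - 1/(-14110) = 5916 - 1*(-1/14110) = 5916 + 1/14110 = 83474761/14110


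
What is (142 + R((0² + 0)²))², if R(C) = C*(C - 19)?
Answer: 20164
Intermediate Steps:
R(C) = C*(-19 + C)
(142 + R((0² + 0)²))² = (142 + (0² + 0)²*(-19 + (0² + 0)²))² = (142 + (0 + 0)²*(-19 + (0 + 0)²))² = (142 + 0²*(-19 + 0²))² = (142 + 0*(-19 + 0))² = (142 + 0*(-19))² = (142 + 0)² = 142² = 20164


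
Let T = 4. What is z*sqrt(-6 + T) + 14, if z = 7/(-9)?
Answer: 14 - 7*I*sqrt(2)/9 ≈ 14.0 - 1.0999*I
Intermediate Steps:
z = -7/9 (z = 7*(-1/9) = -7/9 ≈ -0.77778)
z*sqrt(-6 + T) + 14 = -7*sqrt(-6 + 4)/9 + 14 = -7*I*sqrt(2)/9 + 14 = 14 - 7*I*sqrt(2)/9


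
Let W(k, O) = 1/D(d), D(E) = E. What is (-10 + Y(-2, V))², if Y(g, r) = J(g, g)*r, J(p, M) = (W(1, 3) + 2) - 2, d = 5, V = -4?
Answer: 2916/25 ≈ 116.64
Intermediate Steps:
W(k, O) = ⅕ (W(k, O) = 1/5 = ⅕)
J(p, M) = ⅕ (J(p, M) = (⅕ + 2) - 2 = 11/5 - 2 = ⅕)
Y(g, r) = r/5
(-10 + Y(-2, V))² = (-10 + (⅕)*(-4))² = (-10 - ⅘)² = (-54/5)² = 2916/25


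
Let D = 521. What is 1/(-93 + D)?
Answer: 1/428 ≈ 0.0023364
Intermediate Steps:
1/(-93 + D) = 1/(-93 + 521) = 1/428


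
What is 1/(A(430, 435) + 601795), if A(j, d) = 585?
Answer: 1/602380 ≈ 1.6601e-6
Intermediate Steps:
1/(A(430, 435) + 601795) = 1/(585 + 601795) = 1/602380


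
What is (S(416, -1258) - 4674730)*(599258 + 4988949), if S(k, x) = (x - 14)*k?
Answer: -29080369819574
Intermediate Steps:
S(k, x) = k*(-14 + x) (S(k, x) = (-14 + x)*k = k*(-14 + x))
(S(416, -1258) - 4674730)*(599258 + 4988949) = (416*(-14 - 1258) - 4674730)*(599258 + 4988949) = (416*(-1272) - 4674730)*5588207 = (-529152 - 4674730)*5588207 = -5203882*5588207 = -29080369819574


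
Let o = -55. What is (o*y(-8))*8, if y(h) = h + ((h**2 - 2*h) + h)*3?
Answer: -91520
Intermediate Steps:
y(h) = -2*h + 3*h**2 (y(h) = h + (h**2 - h)*3 = h + (-3*h + 3*h**2) = -2*h + 3*h**2)
(o*y(-8))*8 = -(-440)*(-2 + 3*(-8))*8 = -(-440)*(-2 - 24)*8 = -(-440)*(-26)*8 = -55*208*8 = -11440*8 = -91520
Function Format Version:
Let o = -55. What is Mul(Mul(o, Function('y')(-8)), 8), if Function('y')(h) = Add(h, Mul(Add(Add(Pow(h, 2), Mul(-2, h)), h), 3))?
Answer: -91520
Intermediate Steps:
Function('y')(h) = Add(Mul(-2, h), Mul(3, Pow(h, 2))) (Function('y')(h) = Add(h, Mul(Add(Pow(h, 2), Mul(-1, h)), 3)) = Add(h, Add(Mul(-3, h), Mul(3, Pow(h, 2)))) = Add(Mul(-2, h), Mul(3, Pow(h, 2))))
Mul(Mul(o, Function('y')(-8)), 8) = Mul(Mul(-55, Mul(-8, Add(-2, Mul(3, -8)))), 8) = Mul(Mul(-55, Mul(-8, Add(-2, -24))), 8) = Mul(Mul(-55, Mul(-8, -26)), 8) = Mul(Mul(-55, 208), 8) = Mul(-11440, 8) = -91520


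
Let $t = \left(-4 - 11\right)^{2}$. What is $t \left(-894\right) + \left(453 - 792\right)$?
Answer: $-201489$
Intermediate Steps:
$t = 225$ ($t = \left(-15\right)^{2} = 225$)
$t \left(-894\right) + \left(453 - 792\right) = 225 \left(-894\right) + \left(453 - 792\right) = -201150 - 339 = -201489$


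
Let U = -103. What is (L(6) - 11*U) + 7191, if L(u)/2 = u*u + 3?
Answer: 8402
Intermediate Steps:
L(u) = 6 + 2*u**2 (L(u) = 2*(u*u + 3) = 2*(u**2 + 3) = 2*(3 + u**2) = 6 + 2*u**2)
(L(6) - 11*U) + 7191 = ((6 + 2*6**2) - 11*(-103)) + 7191 = ((6 + 2*36) + 1133) + 7191 = ((6 + 72) + 1133) + 7191 = (78 + 1133) + 7191 = 1211 + 7191 = 8402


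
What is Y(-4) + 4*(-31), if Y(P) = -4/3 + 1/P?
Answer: -1507/12 ≈ -125.58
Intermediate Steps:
Y(P) = -4/3 + 1/P (Y(P) = -4*⅓ + 1/P = -4/3 + 1/P)
Y(-4) + 4*(-31) = (-4/3 + 1/(-4)) + 4*(-31) = (-4/3 - ¼) - 124 = -19/12 - 124 = -1507/12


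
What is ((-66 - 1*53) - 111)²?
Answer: 52900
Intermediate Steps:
((-66 - 1*53) - 111)² = ((-66 - 53) - 111)² = (-119 - 111)² = (-230)² = 52900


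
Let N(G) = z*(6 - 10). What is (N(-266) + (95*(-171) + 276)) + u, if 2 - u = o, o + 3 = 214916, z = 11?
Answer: -230924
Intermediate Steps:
o = 214913 (o = -3 + 214916 = 214913)
u = -214911 (u = 2 - 1*214913 = 2 - 214913 = -214911)
N(G) = -44 (N(G) = 11*(6 - 10) = 11*(-4) = -44)
(N(-266) + (95*(-171) + 276)) + u = (-44 + (95*(-171) + 276)) - 214911 = (-44 + (-16245 + 276)) - 214911 = (-44 - 15969) - 214911 = -16013 - 214911 = -230924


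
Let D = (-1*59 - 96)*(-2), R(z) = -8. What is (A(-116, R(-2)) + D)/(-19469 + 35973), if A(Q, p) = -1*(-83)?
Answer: 393/16504 ≈ 0.023812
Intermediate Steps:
A(Q, p) = 83
D = 310 (D = (-59 - 96)*(-2) = -155*(-2) = 310)
(A(-116, R(-2)) + D)/(-19469 + 35973) = (83 + 310)/(-19469 + 35973) = 393/16504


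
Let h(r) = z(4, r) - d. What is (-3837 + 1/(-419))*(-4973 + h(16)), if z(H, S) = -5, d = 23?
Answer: 8040127704/419 ≈ 1.9189e+7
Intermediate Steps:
h(r) = -28 (h(r) = -5 - 1*23 = -5 - 23 = -28)
(-3837 + 1/(-419))*(-4973 + h(16)) = (-3837 + 1/(-419))*(-4973 - 28) = (-3837 - 1/419)*(-5001) = -1607704/419*(-5001) = 8040127704/419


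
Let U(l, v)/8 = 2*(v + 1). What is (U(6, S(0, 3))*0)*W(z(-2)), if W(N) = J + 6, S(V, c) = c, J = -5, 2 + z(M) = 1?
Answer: 0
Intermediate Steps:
z(M) = -1 (z(M) = -2 + 1 = -1)
W(N) = 1 (W(N) = -5 + 6 = 1)
U(l, v) = 16 + 16*v (U(l, v) = 8*(2*(v + 1)) = 8*(2*(1 + v)) = 8*(2 + 2*v) = 16 + 16*v)
(U(6, S(0, 3))*0)*W(z(-2)) = ((16 + 16*3)*0)*1 = ((16 + 48)*0)*1 = (64*0)*1 = 0*1 = 0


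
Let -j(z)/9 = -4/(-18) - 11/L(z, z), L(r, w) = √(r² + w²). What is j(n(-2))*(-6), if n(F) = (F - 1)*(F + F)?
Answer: 12 - 99*√2/4 ≈ -23.002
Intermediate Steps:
n(F) = 2*F*(-1 + F) (n(F) = (-1 + F)*(2*F) = 2*F*(-1 + F))
j(z) = -2 + 99*√2/(2*√(z²)) (j(z) = -9*(-4/(-18) - 11/√(z² + z²)) = -9*(-4*(-1/18) - 11*√2/(2*√(z²))) = -9*(2/9 - 11*√2/(2*√(z²))) = -2 + 99*√2/(2*√(z²)))
j(n(-2))*(-6) = (-2 + 99*√2/(2*√((2*(-2)*(-1 - 2))²)))*(-6) = (-2 + 99*√2/(2*√((2*(-2)*(-3))²)))*(-6) = (-2 + 99*√2/(2*√(12²)))*(-6) = (-2 + 99*√2/(2*√144))*(-6) = (-2 + (99/2)*√2*(1/12))*(-6) = (-2 + 33*√2/8)*(-6) = 12 - 99*√2/4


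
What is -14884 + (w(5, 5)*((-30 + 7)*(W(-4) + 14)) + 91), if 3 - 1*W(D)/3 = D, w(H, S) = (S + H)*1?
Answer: -22843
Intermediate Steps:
w(H, S) = H + S (w(H, S) = (H + S)*1 = H + S)
W(D) = 9 - 3*D
-14884 + (w(5, 5)*((-30 + 7)*(W(-4) + 14)) + 91) = -14884 + ((5 + 5)*((-30 + 7)*((9 - 3*(-4)) + 14)) + 91) = -14884 + (10*(-23*((9 + 12) + 14)) + 91) = -14884 + (10*(-23*(21 + 14)) + 91) = -14884 + (10*(-23*35) + 91) = -14884 + (10*(-805) + 91) = -14884 + (-8050 + 91) = -14884 - 7959 = -22843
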